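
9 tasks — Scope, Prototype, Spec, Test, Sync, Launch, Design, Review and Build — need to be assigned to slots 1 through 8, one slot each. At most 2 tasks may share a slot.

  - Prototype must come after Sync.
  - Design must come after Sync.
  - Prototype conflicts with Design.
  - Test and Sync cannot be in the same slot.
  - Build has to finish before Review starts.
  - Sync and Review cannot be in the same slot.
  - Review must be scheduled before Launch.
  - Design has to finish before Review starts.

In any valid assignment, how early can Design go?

2

Precedence pushes Design to at least 2; downstream work caps Design at 6.
Design at 2 is achievable: Launch in 4; Prototype in 3; Scope in 2; Review in 3; Design in 2; Build in 1; Spec in 4; Sync in 1; Test in 5.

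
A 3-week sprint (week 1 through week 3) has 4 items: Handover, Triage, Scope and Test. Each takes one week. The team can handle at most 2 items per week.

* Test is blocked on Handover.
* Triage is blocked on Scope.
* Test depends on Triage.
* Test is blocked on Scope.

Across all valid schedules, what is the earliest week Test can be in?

week 3

Precedence pushes Test to at least week 3.
Test at week 3 is achievable: Test=week 3; Handover=week 1; Triage=week 2; Scope=week 1.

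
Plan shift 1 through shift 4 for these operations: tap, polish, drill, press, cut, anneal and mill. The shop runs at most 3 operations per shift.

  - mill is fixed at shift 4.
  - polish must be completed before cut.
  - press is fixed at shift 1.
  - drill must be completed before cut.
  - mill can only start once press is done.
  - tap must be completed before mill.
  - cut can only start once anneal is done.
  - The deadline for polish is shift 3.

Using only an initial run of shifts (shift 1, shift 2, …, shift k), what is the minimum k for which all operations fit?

The precedence chain requires at least 2 distinct shifts.
With at most 3 per shift and 7 operations, at least 3 shifts are needed.
mill can't be placed before shift 4, so the schedule must run through at least shift 4.
4 works (last occupied shift: shift 4): for example press in shift 1; polish in shift 1; tap in shift 1; cut in shift 3; mill in shift 4; anneal in shift 2; drill in shift 2.

4 shifts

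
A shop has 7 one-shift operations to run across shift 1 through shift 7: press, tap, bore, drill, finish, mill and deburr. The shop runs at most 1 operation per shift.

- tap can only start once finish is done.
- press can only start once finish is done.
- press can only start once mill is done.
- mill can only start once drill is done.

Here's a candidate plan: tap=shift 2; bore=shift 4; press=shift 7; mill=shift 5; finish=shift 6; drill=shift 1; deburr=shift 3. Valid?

mill can only start once drill is done — holds.
press can only start once mill is done — holds.
press can only start once finish is done — holds.
The shop runs at most 1 operation per shift — holds.
tap can only start once finish is done — violated.

No. tap can only start once finish is done is not satisfied.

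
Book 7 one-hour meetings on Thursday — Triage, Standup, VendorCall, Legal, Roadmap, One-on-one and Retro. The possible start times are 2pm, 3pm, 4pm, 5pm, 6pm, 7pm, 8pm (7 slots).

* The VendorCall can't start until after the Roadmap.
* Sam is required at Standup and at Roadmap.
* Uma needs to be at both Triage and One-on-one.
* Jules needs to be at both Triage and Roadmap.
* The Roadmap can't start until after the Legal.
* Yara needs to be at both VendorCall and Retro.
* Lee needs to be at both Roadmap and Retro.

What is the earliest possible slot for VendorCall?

Precedence pushes VendorCall to at least 4pm.
VendorCall at 4pm is achievable: VendorCall -> 4pm, Roadmap -> 3pm, Retro -> 2pm, One-on-one -> 3pm, Triage -> 2pm, Legal -> 2pm, Standup -> 2pm.

4pm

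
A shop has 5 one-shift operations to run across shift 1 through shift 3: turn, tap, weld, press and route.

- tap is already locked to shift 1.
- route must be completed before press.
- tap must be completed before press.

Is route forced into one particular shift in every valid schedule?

No

route can be shift 1 (e.g. route in shift 1; tap in shift 1; turn in shift 1; weld in shift 1; press in shift 2) or shift 2 (e.g. route=shift 2; tap=shift 1; weld=shift 1; turn=shift 1; press=shift 3).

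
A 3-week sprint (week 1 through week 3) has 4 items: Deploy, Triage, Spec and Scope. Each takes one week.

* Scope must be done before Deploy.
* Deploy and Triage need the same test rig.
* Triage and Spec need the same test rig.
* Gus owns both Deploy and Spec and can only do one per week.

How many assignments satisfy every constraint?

Splitting on Deploy: it can be week 2 (2), week 3 (4). Listing each branch's schedules as (Triage, Spec, Scope) by week number:
Deploy=week 2: (1,3,1) (3,1,1) — 2.
Deploy=week 3: (1,2,1) (1,2,2) (2,1,1) (2,1,2) — 4.
Summing: 2 + 4 = 6.

6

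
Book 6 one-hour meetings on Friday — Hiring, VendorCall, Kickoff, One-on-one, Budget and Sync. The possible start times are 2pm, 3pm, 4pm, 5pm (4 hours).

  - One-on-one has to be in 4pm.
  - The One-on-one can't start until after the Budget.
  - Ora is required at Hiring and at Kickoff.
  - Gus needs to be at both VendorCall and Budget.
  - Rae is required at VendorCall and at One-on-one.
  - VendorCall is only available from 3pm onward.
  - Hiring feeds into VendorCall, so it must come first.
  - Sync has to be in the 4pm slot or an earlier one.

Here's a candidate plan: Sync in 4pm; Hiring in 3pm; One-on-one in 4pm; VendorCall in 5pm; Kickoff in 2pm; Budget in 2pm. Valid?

Yes, all constraints hold

One-on-one has to be in 4pm — holds.
Rae is required at VendorCall and at One-on-one — holds.
Ora is required at Hiring and at Kickoff — holds.
Gus needs to be at both VendorCall and Budget — holds.
The One-on-one can't start until after the Budget — holds.
VendorCall is only available from 3pm onward — holds.
Sync has to be in the 4pm slot or an earlier one — holds.
Hiring feeds into VendorCall, so it must come first — holds.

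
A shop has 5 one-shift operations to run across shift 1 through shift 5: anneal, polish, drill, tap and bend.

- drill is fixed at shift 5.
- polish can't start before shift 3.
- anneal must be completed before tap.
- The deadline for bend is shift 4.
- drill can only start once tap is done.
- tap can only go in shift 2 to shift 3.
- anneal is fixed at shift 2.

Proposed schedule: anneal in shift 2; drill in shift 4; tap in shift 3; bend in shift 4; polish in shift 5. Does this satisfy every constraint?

No — it violates: drill is fixed at shift 5

drill is fixed at shift 5 — violated.
anneal is fixed at shift 2 — holds.
The deadline for bend is shift 4 — holds.
tap can only go in shift 2 to shift 3 — holds.
anneal must be completed before tap — holds.
drill can only start once tap is done — holds.
polish can't start before shift 3 — holds.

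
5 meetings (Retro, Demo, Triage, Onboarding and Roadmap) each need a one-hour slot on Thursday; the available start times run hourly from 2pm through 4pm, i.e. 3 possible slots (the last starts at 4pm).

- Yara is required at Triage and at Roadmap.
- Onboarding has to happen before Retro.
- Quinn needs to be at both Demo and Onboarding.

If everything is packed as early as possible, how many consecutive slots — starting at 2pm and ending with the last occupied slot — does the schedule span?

2

The precedence chain requires at least 2 distinct slots.
2 works (last occupied slot: 3pm): for example Retro=3pm; Roadmap=3pm; Onboarding=2pm; Demo=3pm; Triage=2pm.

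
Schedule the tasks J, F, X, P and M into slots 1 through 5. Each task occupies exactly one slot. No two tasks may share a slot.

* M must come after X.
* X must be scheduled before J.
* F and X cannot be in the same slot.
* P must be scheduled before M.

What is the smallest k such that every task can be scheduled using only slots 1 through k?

The precedence chain requires at least 2 distinct slots.
With at most 1 per slot and 5 tasks, at least 5 slots are needed.
5 works (last occupied slot: 5): for example P -> 2; F -> 5; X -> 1; M -> 3; J -> 4.

5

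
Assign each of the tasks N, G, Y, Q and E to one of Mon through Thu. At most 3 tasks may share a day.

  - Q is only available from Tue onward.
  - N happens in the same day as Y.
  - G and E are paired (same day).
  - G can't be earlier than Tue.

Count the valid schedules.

Splitting on N: it can be Mon (9), Tue (6), Wed (6), Thu (6). Listing each branch's schedules as (G, Y, Q, E):
N=Mon: (Tue,Mon,Tue,Tue) (Tue,Mon,Wed,Tue) (Tue,Mon,Thu,Tue) (Wed,Mon,Tue,Wed) (Wed,Mon,Wed,Wed) (Wed,Mon,Thu,Wed) (Thu,Mon,Tue,Thu) (Thu,Mon,Wed,Thu) (Thu,Mon,Thu,Thu) — 9.
N=Tue: (Wed,Tue,Tue,Wed) (Wed,Tue,Wed,Wed) (Wed,Tue,Thu,Wed) (Thu,Tue,Tue,Thu) (Thu,Tue,Wed,Thu) (Thu,Tue,Thu,Thu) — 6.
N=Wed: (Tue,Wed,Tue,Tue) (Tue,Wed,Wed,Tue) (Tue,Wed,Thu,Tue) (Thu,Wed,Tue,Thu) (Thu,Wed,Wed,Thu) (Thu,Wed,Thu,Thu) — 6.
N=Thu: (Tue,Thu,Tue,Tue) (Tue,Thu,Wed,Tue) (Tue,Thu,Thu,Tue) (Wed,Thu,Tue,Wed) (Wed,Thu,Wed,Wed) (Wed,Thu,Thu,Wed) — 6.
Summing: 9 + 6 + 6 + 6 = 27.

27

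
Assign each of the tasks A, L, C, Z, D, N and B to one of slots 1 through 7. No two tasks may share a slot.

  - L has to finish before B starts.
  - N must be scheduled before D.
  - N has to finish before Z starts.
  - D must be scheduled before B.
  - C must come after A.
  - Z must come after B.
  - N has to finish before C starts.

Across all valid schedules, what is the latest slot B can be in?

Precedence pushes B to at least 3; downstream work caps B at 6.
B at 6 is achievable: A in 2, Z in 7, L in 5, C in 3, D in 4, N in 1, B in 6.

6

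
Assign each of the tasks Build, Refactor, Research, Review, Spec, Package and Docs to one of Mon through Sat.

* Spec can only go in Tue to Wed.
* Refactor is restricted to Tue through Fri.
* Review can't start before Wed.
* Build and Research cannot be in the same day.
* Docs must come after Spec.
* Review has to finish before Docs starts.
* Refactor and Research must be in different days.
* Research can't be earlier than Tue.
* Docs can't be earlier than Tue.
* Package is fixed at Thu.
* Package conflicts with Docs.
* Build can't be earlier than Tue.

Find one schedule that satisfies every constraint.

Review in Wed, Research in Wed, Package in Thu, Build in Tue, Spec in Tue, Docs in Fri, Refactor in Tue

Checking: Review(Wed) before Docs(Fri); Spec(Tue) before Docs(Fri); Package(Thu) != Docs(Fri); Build(Tue) != Research(Wed); Refactor(Tue) != Research(Wed); Build=Tue in [Tue,Sat]; Review=Wed in [Wed,Sat]; Package=Thu in [Thu,Thu]; Refactor=Tue in [Tue,Fri]; Spec=Tue in [Tue,Wed]; Docs=Fri in [Tue,Sat]; Research=Wed in [Tue,Sat].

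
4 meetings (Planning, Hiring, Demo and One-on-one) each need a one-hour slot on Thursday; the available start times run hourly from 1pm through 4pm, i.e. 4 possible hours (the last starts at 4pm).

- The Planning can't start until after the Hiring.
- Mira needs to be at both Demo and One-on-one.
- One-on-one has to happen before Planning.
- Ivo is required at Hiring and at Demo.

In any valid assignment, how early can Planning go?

Precedence pushes Planning to at least 2pm.
Planning at 2pm is achievable: Demo in 2pm; Hiring in 1pm; One-on-one in 1pm; Planning in 2pm.

2pm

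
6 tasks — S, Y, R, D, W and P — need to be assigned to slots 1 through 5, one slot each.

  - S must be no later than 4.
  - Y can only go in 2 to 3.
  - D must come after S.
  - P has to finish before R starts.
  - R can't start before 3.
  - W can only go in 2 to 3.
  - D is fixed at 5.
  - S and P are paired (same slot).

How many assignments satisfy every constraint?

36

Splitting on S: it can be 1 (12), 2 (12), 3 (8), 4 (4). Listing each branch's schedules as (Y, R, D, W, P):
S=1: (2,3,5,2,1) (2,3,5,3,1) (2,4,5,2,1) (2,4,5,3,1) (2,5,5,2,1) (2,5,5,3,1) (3,3,5,2,1) (3,3,5,3,1) (3,4,5,2,1) (3,4,5,3,1) (3,5,5,2,1) (3,5,5,3,1) — 12.
S=2: (2,3,5,2,2) (2,3,5,3,2) (2,4,5,2,2) (2,4,5,3,2) (2,5,5,2,2) (2,5,5,3,2) (3,3,5,2,2) (3,3,5,3,2) (3,4,5,2,2) (3,4,5,3,2) (3,5,5,2,2) (3,5,5,3,2) — 12.
S=3: (2,4,5,2,3) (2,4,5,3,3) (2,5,5,2,3) (2,5,5,3,3) (3,4,5,2,3) (3,4,5,3,3) (3,5,5,2,3) (3,5,5,3,3) — 8.
S=4: (2,5,5,2,4) (2,5,5,3,4) (3,5,5,2,4) (3,5,5,3,4) — 4.
Summing: 12 + 12 + 8 + 4 = 36.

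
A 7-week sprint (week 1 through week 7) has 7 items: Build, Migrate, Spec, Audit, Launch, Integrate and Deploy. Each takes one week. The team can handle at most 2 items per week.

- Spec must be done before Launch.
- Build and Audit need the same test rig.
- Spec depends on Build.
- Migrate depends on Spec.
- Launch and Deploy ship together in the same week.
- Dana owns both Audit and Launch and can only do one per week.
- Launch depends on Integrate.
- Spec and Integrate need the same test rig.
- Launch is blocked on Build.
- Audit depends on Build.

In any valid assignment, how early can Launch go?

Precedence pushes Launch to at least week 3.
Launch at week 3 is achievable: Build -> week 1, Audit -> week 2, Spec -> week 2, Integrate -> week 1, Deploy -> week 3, Launch -> week 3, Migrate -> week 4.

week 3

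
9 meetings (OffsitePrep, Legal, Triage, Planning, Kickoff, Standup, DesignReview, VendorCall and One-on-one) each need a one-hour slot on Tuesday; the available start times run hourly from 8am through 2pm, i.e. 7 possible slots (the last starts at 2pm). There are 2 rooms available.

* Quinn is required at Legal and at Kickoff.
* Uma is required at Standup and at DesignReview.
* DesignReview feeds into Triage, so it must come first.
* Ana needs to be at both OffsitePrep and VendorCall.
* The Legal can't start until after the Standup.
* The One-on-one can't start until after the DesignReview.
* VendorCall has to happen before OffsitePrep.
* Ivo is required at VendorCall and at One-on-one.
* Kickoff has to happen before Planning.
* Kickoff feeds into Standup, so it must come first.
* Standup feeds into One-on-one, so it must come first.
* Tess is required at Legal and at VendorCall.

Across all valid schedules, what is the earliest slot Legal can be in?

Precedence pushes Legal to at least 10am.
Legal at 10am is achievable: OffsitePrep in 11am, Triage in 11am, Kickoff in 8am, One-on-one in 10am, DesignReview in 8am, Standup in 9am, Planning in 12pm, VendorCall in 9am, Legal in 10am.

10am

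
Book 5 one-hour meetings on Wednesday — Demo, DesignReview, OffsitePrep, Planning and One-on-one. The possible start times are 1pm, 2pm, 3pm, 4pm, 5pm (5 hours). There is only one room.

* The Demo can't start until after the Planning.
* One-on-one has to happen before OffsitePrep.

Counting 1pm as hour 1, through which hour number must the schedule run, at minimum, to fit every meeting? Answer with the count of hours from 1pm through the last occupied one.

The precedence chain requires at least 2 distinct hours.
With at most 1 per hour and 5 meetings, at least 5 hours are needed.
5 works (last occupied hour: 5pm): for example DesignReview in 5pm, One-on-one in 3pm, Planning in 1pm, Demo in 2pm, OffsitePrep in 4pm.

5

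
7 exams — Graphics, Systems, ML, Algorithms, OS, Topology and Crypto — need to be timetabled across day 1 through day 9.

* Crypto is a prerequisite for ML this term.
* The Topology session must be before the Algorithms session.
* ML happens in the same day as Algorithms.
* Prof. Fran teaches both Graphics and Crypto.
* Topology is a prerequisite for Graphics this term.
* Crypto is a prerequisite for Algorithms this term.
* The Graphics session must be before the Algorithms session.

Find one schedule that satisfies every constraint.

Systems=day 1; Topology=day 1; Graphics=day 2; Algorithms=day 3; Crypto=day 1; ML=day 3; OS=day 1

Checking: Graphics(day 2) before Algorithms(day 3); Crypto(day 1) before ML(day 3); Topology(day 1) before Algorithms(day 3); Crypto(day 1) before Algorithms(day 3); Topology(day 1) before Graphics(day 2); Graphics(day 2) != Crypto(day 1); ML = Algorithms = day 3.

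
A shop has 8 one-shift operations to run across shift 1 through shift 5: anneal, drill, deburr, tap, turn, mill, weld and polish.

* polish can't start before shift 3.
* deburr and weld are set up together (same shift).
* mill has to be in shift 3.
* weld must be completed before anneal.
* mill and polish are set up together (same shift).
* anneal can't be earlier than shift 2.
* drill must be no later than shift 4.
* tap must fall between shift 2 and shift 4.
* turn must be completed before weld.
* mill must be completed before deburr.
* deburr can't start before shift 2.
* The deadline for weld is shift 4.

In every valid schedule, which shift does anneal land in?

shift 5

Anneal is available from shift 2; precedence pushes anneal to at least shift 5.
So anneal is pinned to shift 5.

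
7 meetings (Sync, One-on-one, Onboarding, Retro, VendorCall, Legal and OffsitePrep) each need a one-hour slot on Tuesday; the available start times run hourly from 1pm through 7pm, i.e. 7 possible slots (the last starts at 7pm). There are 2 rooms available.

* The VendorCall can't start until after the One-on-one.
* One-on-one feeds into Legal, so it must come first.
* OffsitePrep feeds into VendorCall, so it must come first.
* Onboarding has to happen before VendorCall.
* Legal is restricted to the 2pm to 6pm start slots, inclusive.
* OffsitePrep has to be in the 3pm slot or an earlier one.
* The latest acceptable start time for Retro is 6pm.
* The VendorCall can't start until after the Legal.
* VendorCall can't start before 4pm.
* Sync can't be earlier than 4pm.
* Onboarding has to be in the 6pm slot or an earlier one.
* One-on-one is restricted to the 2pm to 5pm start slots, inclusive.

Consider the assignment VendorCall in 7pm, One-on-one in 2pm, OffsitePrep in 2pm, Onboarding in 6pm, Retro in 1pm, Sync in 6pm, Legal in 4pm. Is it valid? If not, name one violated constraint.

Yes

One-on-one is restricted to the 2pm to 5pm start slots, inclusive — holds.
The VendorCall can't start until after the Legal — holds.
The VendorCall can't start until after the One-on-one — holds.
VendorCall can't start before 4pm — holds.
Onboarding has to happen before VendorCall — holds.
Onboarding has to be in the 6pm slot or an earlier one — holds.
OffsitePrep has to be in the 3pm slot or an earlier one — holds.
There are 2 rooms available — holds.
The latest acceptable start time for Retro is 6pm — holds.
OffsitePrep feeds into VendorCall, so it must come first — holds.
One-on-one feeds into Legal, so it must come first — holds.
Sync can't be earlier than 4pm — holds.
Legal is restricted to the 2pm to 6pm start slots, inclusive — holds.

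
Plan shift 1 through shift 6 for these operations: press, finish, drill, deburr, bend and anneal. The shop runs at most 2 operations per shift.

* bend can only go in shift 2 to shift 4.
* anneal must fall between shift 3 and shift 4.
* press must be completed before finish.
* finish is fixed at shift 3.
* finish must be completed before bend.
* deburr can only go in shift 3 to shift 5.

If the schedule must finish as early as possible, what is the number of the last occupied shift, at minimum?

shift 4

The precedence chain requires at least 3 distinct shifts.
With at most 2 per shift and 6 operations, at least 3 shifts are needed.
Propagating the time windows through the other constraints, bend can't land before shift 4, so the schedule must run through at least shift 4.
4 works (last occupied shift: shift 4): for example press -> shift 1, anneal -> shift 4, bend -> shift 4, deburr -> shift 3, drill -> shift 1, finish -> shift 3.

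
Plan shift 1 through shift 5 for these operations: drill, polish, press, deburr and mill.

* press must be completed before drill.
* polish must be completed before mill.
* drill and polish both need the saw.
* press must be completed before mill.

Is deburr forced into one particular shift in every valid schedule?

No

deburr can be shift 1 (e.g. drill=shift 2, mill=shift 2, press=shift 1, deburr=shift 1, polish=shift 1) or shift 2 (e.g. polish -> shift 1; press -> shift 1; mill -> shift 2; drill -> shift 2; deburr -> shift 2).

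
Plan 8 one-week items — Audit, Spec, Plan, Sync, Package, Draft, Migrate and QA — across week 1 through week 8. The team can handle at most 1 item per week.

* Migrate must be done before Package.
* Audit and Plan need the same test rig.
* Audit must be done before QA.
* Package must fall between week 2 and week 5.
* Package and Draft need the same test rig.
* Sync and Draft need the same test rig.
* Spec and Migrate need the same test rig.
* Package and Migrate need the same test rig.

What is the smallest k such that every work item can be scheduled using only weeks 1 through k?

The precedence chain requires at least 2 distinct weeks.
With at most 1 per week and 8 work items, at least 8 weeks are needed.
8 works (last occupied week: week 8): for example QA in week 4, Audit in week 3, Package in week 2, Plan in week 6, Sync in week 7, Draft in week 8, Spec in week 5, Migrate in week 1.

8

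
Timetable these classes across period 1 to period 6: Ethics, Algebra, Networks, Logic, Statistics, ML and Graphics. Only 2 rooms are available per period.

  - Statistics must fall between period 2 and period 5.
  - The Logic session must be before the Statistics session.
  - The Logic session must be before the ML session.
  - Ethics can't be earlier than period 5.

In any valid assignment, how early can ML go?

period 2

Precedence pushes ML to at least period 2.
ML at period 2 is achievable: Logic in period 1, Ethics in period 5, ML in period 2, Statistics in period 2, Graphics in period 3, Networks in period 3, Algebra in period 1.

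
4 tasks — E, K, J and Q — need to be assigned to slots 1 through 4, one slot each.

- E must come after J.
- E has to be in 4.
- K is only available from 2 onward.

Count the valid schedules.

Splitting on K: it can be 2 (12), 3 (12), 4 (12). Listing each branch's schedules as (E, J, Q):
K=2: (4,1,1) (4,1,2) (4,1,3) (4,1,4) (4,2,1) (4,2,2) (4,2,3) (4,2,4) (4,3,1) (4,3,2) (4,3,3) (4,3,4) — 12.
K=3: (4,1,1) (4,1,2) (4,1,3) (4,1,4) (4,2,1) (4,2,2) (4,2,3) (4,2,4) (4,3,1) (4,3,2) (4,3,3) (4,3,4) — 12.
K=4: (4,1,1) (4,1,2) (4,1,3) (4,1,4) (4,2,1) (4,2,2) (4,2,3) (4,2,4) (4,3,1) (4,3,2) (4,3,3) (4,3,4) — 12.
Summing: 12 + 12 + 12 = 36.

36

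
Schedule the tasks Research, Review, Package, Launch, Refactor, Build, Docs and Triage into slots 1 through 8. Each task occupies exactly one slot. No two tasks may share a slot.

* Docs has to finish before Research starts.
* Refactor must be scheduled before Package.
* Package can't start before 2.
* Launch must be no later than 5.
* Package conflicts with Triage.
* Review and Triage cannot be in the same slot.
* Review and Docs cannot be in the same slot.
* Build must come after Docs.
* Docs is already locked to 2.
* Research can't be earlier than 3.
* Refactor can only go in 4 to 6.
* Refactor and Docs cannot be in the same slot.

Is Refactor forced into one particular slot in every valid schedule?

Refactor can be 4 (e.g. Build=6, Review=7, Research=3, Docs=2, Package=5, Launch=1, Triage=8, Refactor=4) or 5 (e.g. Triage in 8; Research in 3; Build in 4; Launch in 1; Package in 6; Docs in 2; Review in 7; Refactor in 5).

No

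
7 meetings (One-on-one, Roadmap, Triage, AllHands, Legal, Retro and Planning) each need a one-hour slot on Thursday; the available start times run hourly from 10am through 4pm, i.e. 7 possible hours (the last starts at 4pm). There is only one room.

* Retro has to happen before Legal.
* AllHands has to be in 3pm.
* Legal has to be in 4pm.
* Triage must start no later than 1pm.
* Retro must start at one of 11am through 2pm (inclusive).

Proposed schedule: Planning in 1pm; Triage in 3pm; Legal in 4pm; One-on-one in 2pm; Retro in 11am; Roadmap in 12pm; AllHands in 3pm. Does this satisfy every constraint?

AllHands has to be in 3pm — holds.
Retro must start at one of 11am through 2pm (inclusive) — holds.
There is only one room — violated.
Triage must start no later than 1pm — violated.
Retro has to happen before Legal — holds.
Legal has to be in 4pm — holds.

No — it violates: Triage must start no later than 1pm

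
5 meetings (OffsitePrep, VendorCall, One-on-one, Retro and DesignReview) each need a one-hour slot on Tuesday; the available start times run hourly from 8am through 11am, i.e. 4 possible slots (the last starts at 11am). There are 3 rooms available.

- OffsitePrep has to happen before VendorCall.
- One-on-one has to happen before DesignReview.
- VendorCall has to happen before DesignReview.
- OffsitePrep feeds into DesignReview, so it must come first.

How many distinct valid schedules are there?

44

Splitting on OffsitePrep: it can be 8am (32), 9am (12). Listing each branch's schedules as (VendorCall, One-on-one, Retro, DesignReview):
OffsitePrep=8am: (9am,8am,8am,10am) (9am,8am,8am,11am) (9am,8am,9am,10am) (9am,8am,9am,11am) (9am,8am,10am,10am) (9am,8am,10am,11am) (9am,8am,11am,10am) (9am,8am,11am,11am) (9am,9am,8am,10am) (9am,9am,8am,11am) (9am,9am,9am,10am) (9am,9am,9am,11am) (9am,9am,10am,10am) (9am,9am,10am,11am) (9am,9am,11am,10am) (9am,9am,11am,11am) (9am,10am,8am,11am) (9am,10am,9am,11am) (9am,10am,10am,11am) (9am,10am,11am,11am) (10am,8am,8am,11am) (10am,8am,9am,11am) (10am,8am,10am,11am) (10am,8am,11am,11am) (10am,9am,8am,11am) (10am,9am,9am,11am) (10am,9am,10am,11am) (10am,9am,11am,11am) (10am,10am,8am,11am) (10am,10am,9am,11am) (10am,10am,10am,11am) (10am,10am,11am,11am) — 32.
OffsitePrep=9am: (10am,8am,8am,11am) (10am,8am,9am,11am) (10am,8am,10am,11am) (10am,8am,11am,11am) (10am,9am,8am,11am) (10am,9am,9am,11am) (10am,9am,10am,11am) (10am,9am,11am,11am) (10am,10am,8am,11am) (10am,10am,9am,11am) (10am,10am,10am,11am) (10am,10am,11am,11am) — 12.
Summing: 32 + 12 = 44.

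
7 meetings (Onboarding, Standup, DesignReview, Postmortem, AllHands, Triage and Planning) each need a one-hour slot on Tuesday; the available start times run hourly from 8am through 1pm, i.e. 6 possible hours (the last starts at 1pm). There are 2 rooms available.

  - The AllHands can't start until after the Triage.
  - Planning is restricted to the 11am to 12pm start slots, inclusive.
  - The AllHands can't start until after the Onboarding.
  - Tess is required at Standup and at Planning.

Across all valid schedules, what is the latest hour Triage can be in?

12pm

Downstream work caps Triage at 12pm.
Triage at 12pm is achievable: Postmortem -> 9am, DesignReview -> 9am, Triage -> 12pm, Standup -> 8am, Onboarding -> 8am, Planning -> 11am, AllHands -> 1pm.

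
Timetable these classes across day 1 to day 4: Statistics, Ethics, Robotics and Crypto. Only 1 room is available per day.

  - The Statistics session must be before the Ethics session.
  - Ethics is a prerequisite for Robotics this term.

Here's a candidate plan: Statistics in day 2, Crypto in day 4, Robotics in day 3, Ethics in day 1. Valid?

Ethics is a prerequisite for Robotics this term — holds.
The Statistics session must be before the Ethics session — violated.
Only 1 room is available per day — holds.

No — it violates: The Statistics session must be before the Ethics session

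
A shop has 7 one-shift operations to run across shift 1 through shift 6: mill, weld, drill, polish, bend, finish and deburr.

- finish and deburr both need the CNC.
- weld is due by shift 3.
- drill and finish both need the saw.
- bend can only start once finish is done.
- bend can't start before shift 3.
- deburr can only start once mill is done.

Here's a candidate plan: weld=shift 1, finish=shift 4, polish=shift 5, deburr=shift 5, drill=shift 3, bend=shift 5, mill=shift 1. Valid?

deburr can only start once mill is done — holds.
drill and finish both need the saw — holds.
bend can't start before shift 3 — holds.
finish and deburr both need the CNC — holds.
bend can only start once finish is done — holds.
weld is due by shift 3 — holds.

Yes, all constraints hold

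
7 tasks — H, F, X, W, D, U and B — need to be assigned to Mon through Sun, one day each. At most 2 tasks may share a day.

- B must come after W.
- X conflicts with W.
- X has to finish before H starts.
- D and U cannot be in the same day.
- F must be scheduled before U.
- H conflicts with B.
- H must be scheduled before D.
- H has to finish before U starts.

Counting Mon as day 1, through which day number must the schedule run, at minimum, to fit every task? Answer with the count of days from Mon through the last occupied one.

The precedence chain requires at least 3 distinct days.
With at most 2 per day and 7 tasks, at least 4 days are needed.
4 works (last occupied day: Thu): for example D -> Thu; W -> Tue; U -> Wed; B -> Wed; F -> Mon; H -> Tue; X -> Mon.

4 days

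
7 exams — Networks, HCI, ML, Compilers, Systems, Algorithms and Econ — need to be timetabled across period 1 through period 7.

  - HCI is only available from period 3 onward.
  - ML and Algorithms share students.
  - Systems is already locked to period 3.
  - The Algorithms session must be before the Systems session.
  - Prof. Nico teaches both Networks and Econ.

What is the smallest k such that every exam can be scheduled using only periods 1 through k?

3

The precedence chain requires at least 2 distinct periods.
HCI can't be placed before period 3, so the schedule must run through at least period 3.
3 works (last occupied period: period 3): for example Econ in period 2, Systems in period 3, Compilers in period 1, Networks in period 1, Algorithms in period 1, HCI in period 3, ML in period 2.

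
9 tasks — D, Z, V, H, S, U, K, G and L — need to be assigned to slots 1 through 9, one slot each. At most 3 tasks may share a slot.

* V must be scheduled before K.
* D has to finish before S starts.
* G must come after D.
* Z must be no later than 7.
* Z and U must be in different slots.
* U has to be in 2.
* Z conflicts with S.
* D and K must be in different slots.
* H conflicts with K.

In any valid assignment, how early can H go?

H at 1 is achievable: H=1; U=2; D=1; G=3; K=3; Z=1; V=2; S=2; L=3.

1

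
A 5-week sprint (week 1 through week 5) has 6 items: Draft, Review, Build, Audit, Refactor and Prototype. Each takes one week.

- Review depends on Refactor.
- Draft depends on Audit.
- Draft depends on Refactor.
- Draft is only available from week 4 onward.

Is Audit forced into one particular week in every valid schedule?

No

Audit can be week 1 (e.g. Refactor -> week 1; Draft -> week 4; Build -> week 1; Prototype -> week 1; Audit -> week 1; Review -> week 2) or week 2 (e.g. Audit=week 2, Draft=week 4, Build=week 1, Refactor=week 1, Review=week 2, Prototype=week 1).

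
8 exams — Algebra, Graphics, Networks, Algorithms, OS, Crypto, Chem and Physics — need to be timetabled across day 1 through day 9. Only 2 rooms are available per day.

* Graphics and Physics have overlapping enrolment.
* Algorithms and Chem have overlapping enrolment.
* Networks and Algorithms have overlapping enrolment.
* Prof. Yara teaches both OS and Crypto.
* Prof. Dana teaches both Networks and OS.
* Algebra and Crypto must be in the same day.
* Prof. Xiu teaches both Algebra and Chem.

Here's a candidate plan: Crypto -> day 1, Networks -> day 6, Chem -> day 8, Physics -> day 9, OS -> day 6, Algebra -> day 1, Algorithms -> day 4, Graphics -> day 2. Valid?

No. Prof. Dana teaches both Networks and OS is not satisfied.

Only 2 rooms are available per day — holds.
Networks and Algorithms have overlapping enrolment — holds.
Prof. Yara teaches both OS and Crypto — holds.
Graphics and Physics have overlapping enrolment — holds.
Prof. Xiu teaches both Algebra and Chem — holds.
Algebra and Crypto must be in the same day — holds.
Prof. Dana teaches both Networks and OS — violated.
Algorithms and Chem have overlapping enrolment — holds.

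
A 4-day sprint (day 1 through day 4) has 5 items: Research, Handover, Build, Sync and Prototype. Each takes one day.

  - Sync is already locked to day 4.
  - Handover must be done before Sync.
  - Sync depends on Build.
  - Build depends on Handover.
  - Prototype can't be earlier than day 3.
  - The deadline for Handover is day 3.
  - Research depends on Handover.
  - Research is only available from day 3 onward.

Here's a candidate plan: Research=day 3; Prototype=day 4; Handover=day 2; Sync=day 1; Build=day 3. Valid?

Handover must be done before Sync — violated.
The deadline for Handover is day 3 — holds.
Build depends on Handover — holds.
Research depends on Handover — holds.
Sync is already locked to day 4 — violated.
Sync depends on Build — violated.
Research is only available from day 3 onward — holds.
Prototype can't be earlier than day 3 — holds.

No. Sync is already locked to day 4 is not satisfied.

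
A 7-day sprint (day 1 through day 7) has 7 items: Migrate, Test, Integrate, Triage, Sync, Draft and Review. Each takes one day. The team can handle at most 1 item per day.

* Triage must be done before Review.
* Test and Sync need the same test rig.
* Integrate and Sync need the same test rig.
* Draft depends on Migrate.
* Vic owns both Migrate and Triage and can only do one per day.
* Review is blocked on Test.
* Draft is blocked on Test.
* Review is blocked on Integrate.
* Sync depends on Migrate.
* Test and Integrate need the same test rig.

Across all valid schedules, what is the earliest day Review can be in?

Precedence pushes Review to at least day 2.
Review at day 4 is achievable: Review in day 4; Test in day 1; Draft in day 6; Integrate in day 2; Sync in day 7; Migrate in day 5; Triage in day 3.
Nothing earlier works — the conflict and capacity constraints rule out every day before day 4.

day 4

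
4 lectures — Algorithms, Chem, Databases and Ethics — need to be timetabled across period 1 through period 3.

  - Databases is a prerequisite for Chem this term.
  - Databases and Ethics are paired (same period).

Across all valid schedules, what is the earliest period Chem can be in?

period 2

Precedence pushes Chem to at least period 2.
Chem at period 2 is achievable: Ethics=period 1, Chem=period 2, Algorithms=period 1, Databases=period 1.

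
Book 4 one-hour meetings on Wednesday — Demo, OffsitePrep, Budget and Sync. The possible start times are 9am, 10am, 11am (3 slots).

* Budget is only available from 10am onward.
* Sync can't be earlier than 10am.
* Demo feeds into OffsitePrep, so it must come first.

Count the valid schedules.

Splitting on Demo: it can be 9am (8), 10am (4). Listing each branch's schedules as (OffsitePrep, Budget, Sync):
Demo=9am: (10am,10am,10am) (10am,10am,11am) (10am,11am,10am) (10am,11am,11am) (11am,10am,10am) (11am,10am,11am) (11am,11am,10am) (11am,11am,11am) — 8.
Demo=10am: (11am,10am,10am) (11am,10am,11am) (11am,11am,10am) (11am,11am,11am) — 4.
Summing: 8 + 4 = 12.

12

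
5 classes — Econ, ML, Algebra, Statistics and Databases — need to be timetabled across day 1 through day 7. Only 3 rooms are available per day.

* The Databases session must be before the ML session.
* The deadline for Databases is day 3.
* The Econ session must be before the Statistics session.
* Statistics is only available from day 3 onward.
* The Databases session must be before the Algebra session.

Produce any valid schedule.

Databases=day 1, Algebra=day 2, ML=day 2, Statistics=day 3, Econ=day 1

Checking: Econ(day 1) before Statistics(day 3); Databases(day 1) before ML(day 2); Databases(day 1) before Algebra(day 2); Statistics=day 3 in [day 3,day 7]; Databases=day 1 in [day 1,day 3]; max 2 per day (cap 3).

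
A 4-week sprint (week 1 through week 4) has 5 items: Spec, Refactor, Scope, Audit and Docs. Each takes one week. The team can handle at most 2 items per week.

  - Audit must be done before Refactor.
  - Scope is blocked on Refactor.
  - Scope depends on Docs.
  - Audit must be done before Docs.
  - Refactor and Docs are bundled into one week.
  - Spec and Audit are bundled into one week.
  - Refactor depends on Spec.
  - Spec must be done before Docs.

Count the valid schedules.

4

Enumerating: Docs -> week 2; Scope -> week 3; Refactor -> week 2; Spec -> week 1; Audit -> week 1 | Refactor in week 2; Docs in week 2; Audit in week 1; Scope in week 4; Spec in week 1 | Docs -> week 3, Refactor -> week 3, Scope -> week 4, Audit -> week 1, Spec -> week 1 | Scope -> week 4; Refactor -> week 3; Docs -> week 3; Audit -> week 2; Spec -> week 2.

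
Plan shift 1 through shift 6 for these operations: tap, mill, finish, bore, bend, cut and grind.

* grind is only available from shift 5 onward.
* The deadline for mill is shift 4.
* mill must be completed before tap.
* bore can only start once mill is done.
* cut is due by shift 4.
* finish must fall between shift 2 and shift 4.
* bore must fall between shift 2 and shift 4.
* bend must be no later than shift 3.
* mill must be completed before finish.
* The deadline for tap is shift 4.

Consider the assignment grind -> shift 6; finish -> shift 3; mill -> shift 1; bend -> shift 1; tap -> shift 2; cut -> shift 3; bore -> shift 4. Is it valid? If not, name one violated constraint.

Yes, all constraints hold

mill must be completed before tap — holds.
finish must fall between shift 2 and shift 4 — holds.
bore can only start once mill is done — holds.
cut is due by shift 4 — holds.
The deadline for mill is shift 4 — holds.
bore must fall between shift 2 and shift 4 — holds.
mill must be completed before finish — holds.
bend must be no later than shift 3 — holds.
The deadline for tap is shift 4 — holds.
grind is only available from shift 5 onward — holds.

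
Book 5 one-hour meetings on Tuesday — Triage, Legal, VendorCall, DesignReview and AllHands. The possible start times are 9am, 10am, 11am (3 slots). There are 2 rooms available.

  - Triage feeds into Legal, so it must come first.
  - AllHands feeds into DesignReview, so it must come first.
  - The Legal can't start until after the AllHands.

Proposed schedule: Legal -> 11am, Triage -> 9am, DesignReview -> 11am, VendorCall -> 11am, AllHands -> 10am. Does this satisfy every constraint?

The Legal can't start until after the AllHands — holds.
There are 2 rooms available — violated.
Triage feeds into Legal, so it must come first — holds.
AllHands feeds into DesignReview, so it must come first — holds.

No — it violates: There are 2 rooms available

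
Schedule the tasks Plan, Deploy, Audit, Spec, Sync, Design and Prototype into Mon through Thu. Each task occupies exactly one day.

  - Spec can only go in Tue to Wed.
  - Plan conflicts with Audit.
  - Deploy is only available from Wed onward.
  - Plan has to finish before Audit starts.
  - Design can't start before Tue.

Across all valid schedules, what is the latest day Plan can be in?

Wed

Downstream work caps Plan at Wed.
Plan at Wed is achievable: Prototype=Mon, Plan=Wed, Audit=Thu, Design=Tue, Sync=Mon, Spec=Tue, Deploy=Wed.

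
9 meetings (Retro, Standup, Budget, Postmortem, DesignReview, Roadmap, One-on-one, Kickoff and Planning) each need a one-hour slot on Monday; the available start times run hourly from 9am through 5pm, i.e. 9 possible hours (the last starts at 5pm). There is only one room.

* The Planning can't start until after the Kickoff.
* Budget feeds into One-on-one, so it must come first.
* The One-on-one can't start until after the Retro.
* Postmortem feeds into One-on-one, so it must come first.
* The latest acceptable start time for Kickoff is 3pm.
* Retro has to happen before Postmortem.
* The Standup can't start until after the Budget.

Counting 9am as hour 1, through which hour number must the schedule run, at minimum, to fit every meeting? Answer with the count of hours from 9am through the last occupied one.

The precedence chain requires at least 3 distinct hours.
With at most 1 per hour and 9 meetings, at least 9 hours are needed.
9 works (last occupied hour: 5pm): for example Planning -> 3pm, Kickoff -> 9am, Roadmap -> 5pm, Budget -> 11am, Postmortem -> 12pm, Retro -> 10am, One-on-one -> 1pm, DesignReview -> 4pm, Standup -> 2pm.

9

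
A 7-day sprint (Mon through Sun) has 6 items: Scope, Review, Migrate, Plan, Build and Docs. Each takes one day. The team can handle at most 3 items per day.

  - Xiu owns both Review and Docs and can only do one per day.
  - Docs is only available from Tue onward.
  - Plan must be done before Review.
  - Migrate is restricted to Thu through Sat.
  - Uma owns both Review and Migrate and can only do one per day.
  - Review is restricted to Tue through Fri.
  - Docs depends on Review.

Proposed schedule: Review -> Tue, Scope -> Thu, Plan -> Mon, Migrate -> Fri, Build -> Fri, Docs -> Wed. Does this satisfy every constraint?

Docs is only available from Tue onward — holds.
Uma owns both Review and Migrate and can only do one per day — holds.
Xiu owns both Review and Docs and can only do one per day — holds.
Review is restricted to Tue through Fri — holds.
Migrate is restricted to Thu through Sat — holds.
Plan must be done before Review — holds.
Docs depends on Review — holds.
The team can handle at most 3 items per day — holds.

Valid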